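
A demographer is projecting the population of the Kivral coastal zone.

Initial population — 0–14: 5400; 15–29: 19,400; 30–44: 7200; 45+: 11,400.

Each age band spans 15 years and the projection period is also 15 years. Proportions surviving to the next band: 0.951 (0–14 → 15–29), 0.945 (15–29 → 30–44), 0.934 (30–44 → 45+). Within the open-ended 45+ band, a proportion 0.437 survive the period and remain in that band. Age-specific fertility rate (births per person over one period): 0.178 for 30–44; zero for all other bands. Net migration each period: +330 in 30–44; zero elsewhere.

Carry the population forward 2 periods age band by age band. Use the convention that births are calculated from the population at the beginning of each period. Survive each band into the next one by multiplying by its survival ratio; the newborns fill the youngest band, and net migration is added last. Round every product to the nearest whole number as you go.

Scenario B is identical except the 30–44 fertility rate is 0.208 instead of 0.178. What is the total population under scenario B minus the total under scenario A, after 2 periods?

Call the groups 1 to 4, youngest first.
Period 1.
Births: 7200 × 0.178 = 1282
Group 2: 5400 × 0.951 = 5135
Group 3: 19400 × 0.945 = 18333
Group 4: 7200 × 0.934 + 11400 × 0.437 = 6725 + 4982 = 11707
Net migration: Group 3 + 330 → 18663
Giving 1282 / 5135 / 18663 / 11707.
Period 2.
Births: 18663 × 0.178 = 3322
Group 2: 1282 × 0.951 = 1219
Group 3: 5135 × 0.945 = 4853
Group 4: 18663 × 0.934 + 11707 × 0.437 = 17431 + 5116 = 22547
Net migration: Group 3 + 330 → 5183
Giving 3322 / 1219 / 5183 / 22547.
Scenario A total after 2 periods: 32271
Scenario B projection —
Period 1.
Births: 7200 × 0.208 = 1498
Group 2: 5400 × 0.951 = 5135
Group 3: 19400 × 0.945 = 18333
Group 4: 7200 × 0.934 + 11400 × 0.437 = 6725 + 4982 = 11707
Net migration: Group 3 + 330 → 18663
Giving 1498 / 5135 / 18663 / 11707.
Period 2.
Births: 18663 × 0.208 = 3882
Group 2: 1498 × 0.951 = 1425
Group 3: 5135 × 0.945 = 4853
Group 4: 18663 × 0.934 + 11707 × 0.437 = 17431 + 5116 = 22547
Net migration: Group 3 + 330 → 5183
Giving 3882 / 1425 / 5183 / 22547.
Scenario B total after 2 periods: 33037
Difference B − A = 33037 − 32271 = 766

766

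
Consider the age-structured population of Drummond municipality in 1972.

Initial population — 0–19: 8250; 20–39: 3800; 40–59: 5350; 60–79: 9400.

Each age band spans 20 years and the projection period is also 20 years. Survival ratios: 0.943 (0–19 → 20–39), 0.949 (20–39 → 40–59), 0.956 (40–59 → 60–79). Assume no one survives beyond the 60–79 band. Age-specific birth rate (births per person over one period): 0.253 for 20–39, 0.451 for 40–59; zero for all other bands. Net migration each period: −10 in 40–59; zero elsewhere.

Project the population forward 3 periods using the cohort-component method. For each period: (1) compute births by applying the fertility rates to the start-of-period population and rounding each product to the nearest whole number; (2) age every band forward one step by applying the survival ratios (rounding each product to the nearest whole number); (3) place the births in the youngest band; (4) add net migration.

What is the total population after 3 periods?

17574

Call the groups 1 to 4, youngest first.
Period 1:
Births: 3800 × 0.253 = 961, 5350 × 0.451 = 2413 ⇒ total 3374
Group 2: 8250 × 0.943 = 7780
Group 3: 3800 × 0.949 = 3606
Group 4: 5350 × 0.956 = 5115
Net migration: Group 3 − 10 → 3596
Population now: 0–19=3374, 20–39=7780, 40–59=3596, 60–79=5115
Period 2:
Births: 7780 × 0.253 = 1968, 3596 × 0.451 = 1622 ⇒ total 3590
Group 2: 3374 × 0.943 = 3182
Group 3: 7780 × 0.949 = 7383
Group 4: 3596 × 0.956 = 3438
Net migration: Group 3 − 10 → 7373
Population now: 0–19=3590, 20–39=3182, 40–59=7373, 60–79=3438
Period 3:
Births: 3182 × 0.253 = 805, 7373 × 0.451 = 3325 ⇒ total 4130
Group 2: 3590 × 0.943 = 3385
Group 3: 3182 × 0.949 = 3020
Group 4: 7373 × 0.956 = 7049
Net migration: Group 3 − 10 → 3010
Population now: 0–19=4130, 20–39=3385, 40–59=3010, 60–79=7049
Total after period 3: 4130 + 3385 + 3010 + 7049 = 17574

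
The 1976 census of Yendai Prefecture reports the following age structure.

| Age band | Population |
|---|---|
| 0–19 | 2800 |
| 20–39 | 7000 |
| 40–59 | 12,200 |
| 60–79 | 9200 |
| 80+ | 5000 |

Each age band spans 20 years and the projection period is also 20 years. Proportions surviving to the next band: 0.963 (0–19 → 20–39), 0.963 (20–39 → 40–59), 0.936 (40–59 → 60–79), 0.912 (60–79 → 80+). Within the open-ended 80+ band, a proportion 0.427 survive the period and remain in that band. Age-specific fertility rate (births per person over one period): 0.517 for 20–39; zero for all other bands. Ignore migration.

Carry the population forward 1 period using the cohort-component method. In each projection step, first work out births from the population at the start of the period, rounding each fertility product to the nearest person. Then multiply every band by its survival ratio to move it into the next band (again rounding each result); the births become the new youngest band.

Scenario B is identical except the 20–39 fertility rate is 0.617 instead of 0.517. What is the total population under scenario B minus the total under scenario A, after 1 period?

700

Period 1.
Births: 7000 × 0.517 = 3619
20–39: 2800 × 0.963 = 2696
40–59: 7000 × 0.963 = 6741
60–79: 12200 × 0.936 = 11419
80+: 9200 × 0.912 + 5000 × 0.427 = 8390 + 2135 = 10525
→ [3619, 2696, 6741, 11419, 10525]
Scenario A total after 1 period: 35000
Scenario B projection —
Period 1.
Births: 7000 × 0.617 = 4319
20–39: 2800 × 0.963 = 2696
40–59: 7000 × 0.963 = 6741
60–79: 12200 × 0.936 = 11419
80+: 9200 × 0.912 + 5000 × 0.427 = 8390 + 2135 = 10525
→ [4319, 2696, 6741, 11419, 10525]
Scenario B total after 1 period: 35700
Difference B − A = 35700 − 35000 = 700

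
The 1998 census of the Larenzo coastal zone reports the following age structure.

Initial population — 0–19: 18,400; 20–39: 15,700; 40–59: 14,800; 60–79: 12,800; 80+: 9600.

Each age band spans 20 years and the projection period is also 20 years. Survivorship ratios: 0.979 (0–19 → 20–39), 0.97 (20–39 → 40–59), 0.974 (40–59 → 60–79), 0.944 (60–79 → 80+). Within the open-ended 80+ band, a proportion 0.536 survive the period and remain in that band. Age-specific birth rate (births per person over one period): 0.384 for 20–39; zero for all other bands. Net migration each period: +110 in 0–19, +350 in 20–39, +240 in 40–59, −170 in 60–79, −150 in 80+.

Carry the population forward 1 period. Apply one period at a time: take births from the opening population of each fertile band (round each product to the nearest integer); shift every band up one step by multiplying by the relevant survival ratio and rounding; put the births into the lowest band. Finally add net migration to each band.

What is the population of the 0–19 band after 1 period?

[period 1]
Births: 15700 × 0.384 = 6029
20–39: 18400 × 0.979 = 18014
40–59: 15700 × 0.97 = 15229
60–79: 14800 × 0.974 = 14415
80+: 12800 × 0.944 + 9600 × 0.536 = 12083 + 5146 = 17229
Net migration: 0–19 + 110 → 6139; 20–39 + 350 → 18364; 40–59 + 240 → 15469; 60–79 − 170 → 14245; 80+ − 150 → 17079
Giving 6139 / 18364 / 15469 / 14245 / 17079.

6139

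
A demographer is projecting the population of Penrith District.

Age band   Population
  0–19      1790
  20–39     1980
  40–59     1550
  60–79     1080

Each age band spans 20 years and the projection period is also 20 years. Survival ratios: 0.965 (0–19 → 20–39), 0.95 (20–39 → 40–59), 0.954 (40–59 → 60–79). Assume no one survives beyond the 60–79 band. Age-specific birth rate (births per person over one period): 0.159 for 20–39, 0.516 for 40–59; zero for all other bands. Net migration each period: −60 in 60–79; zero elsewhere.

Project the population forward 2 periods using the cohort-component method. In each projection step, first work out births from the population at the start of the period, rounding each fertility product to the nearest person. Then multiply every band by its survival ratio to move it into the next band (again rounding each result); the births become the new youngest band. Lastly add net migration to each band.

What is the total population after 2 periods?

5697

— Period 1 —
Births: 1980 × 0.159 = 315 ; 1550 × 0.516 = 800 → 1115
20–39: 1790 × 0.965 = 1727
40–59: 1980 × 0.95 = 1881
60–79: 1550 × 0.954 = 1479
Net migration: 60–79 − 60 → 1419
End of period: [1115, 1727, 1881, 1419]
— Period 2 —
Births: 1727 × 0.159 = 275 ; 1881 × 0.516 = 971 → 1246
20–39: 1115 × 0.965 = 1076
40–59: 1727 × 0.95 = 1641
60–79: 1881 × 0.954 = 1794
Net migration: 60–79 − 60 → 1734
End of period: [1246, 1076, 1641, 1734]
Total after period 2: 1246 + 1076 + 1641 + 1734 = 5697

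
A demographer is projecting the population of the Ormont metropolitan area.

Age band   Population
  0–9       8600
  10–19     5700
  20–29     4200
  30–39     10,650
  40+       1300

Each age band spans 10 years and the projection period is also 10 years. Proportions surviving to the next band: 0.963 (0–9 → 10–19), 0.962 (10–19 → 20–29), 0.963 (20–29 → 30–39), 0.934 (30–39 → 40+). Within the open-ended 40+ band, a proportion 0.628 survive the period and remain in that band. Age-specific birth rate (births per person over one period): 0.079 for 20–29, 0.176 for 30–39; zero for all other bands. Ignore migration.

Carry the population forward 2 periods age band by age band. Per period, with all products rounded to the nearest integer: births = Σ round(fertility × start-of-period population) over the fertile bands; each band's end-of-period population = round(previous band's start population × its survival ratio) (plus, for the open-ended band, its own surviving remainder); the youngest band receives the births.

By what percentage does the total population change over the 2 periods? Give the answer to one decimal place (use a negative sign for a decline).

-11.2

Call the groups 1 to 5, youngest first.
Period 1:
Births: 4200 * 0.079 = 332 ; 10650 * 0.176 = 1874 — total 2206
Group 2: 8600 * 0.963 = 8282
Group 3: 5700 * 0.962 = 5483
Group 4: 4200 * 0.963 = 4045
Group 5: 10650 * 0.934 + 1300 * 0.628 = 9947 + 816 = 10763
Giving 2206 / 8282 / 5483 / 4045 / 10763.
Period 2:
Births: 5483 * 0.079 = 433 ; 4045 * 0.176 = 712 — total 1145
Group 2: 2206 * 0.963 = 2124
Group 3: 8282 * 0.962 = 7967
Group 4: 5483 * 0.963 = 5280
Group 5: 4045 * 0.934 + 10763 * 0.628 = 3778 + 6759 = 10537
Giving 1145 / 2124 / 7967 / 5280 / 10537.
Total: 30450 → 27053; change = -3397; percentage change = -11.2%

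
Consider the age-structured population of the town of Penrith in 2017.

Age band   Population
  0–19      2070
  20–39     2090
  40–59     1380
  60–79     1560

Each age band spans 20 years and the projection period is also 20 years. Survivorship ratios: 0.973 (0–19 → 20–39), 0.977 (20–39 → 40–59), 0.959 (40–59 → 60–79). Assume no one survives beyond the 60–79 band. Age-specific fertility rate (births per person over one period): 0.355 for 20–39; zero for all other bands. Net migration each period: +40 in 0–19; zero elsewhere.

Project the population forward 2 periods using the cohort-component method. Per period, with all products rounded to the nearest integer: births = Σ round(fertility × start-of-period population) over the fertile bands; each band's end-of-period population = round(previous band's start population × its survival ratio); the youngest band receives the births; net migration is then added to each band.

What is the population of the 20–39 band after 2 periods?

Numbering the groups 1..4 from youngest to oldest:
[period 1]
Births: 2090 × 0.355 = 742
Group 2: 2070 × 0.973 = 2014
Group 3: 2090 × 0.977 = 2042
Group 4: 1380 × 0.959 = 1323
Net migration: Group 1 + 40 → 782
End of period: [782, 2014, 2042, 1323]
[period 2]
Births: 2014 × 0.355 = 715
Group 2: 782 × 0.973 = 761
Group 3: 2014 × 0.977 = 1968
Group 4: 2042 × 0.959 = 1958
Net migration: Group 1 + 40 → 755
End of period: [755, 761, 1968, 1958]

761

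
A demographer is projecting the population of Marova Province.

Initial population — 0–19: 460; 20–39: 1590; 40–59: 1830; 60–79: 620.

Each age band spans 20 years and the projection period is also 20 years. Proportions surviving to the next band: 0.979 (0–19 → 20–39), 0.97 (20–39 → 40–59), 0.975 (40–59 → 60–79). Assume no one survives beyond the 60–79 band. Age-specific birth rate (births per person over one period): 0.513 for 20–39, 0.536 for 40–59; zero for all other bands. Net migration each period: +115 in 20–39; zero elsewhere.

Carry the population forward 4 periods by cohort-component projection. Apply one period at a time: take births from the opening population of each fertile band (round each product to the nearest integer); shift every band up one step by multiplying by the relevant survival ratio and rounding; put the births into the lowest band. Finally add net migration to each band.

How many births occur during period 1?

1797

Period 1:
Births: 1590 * 0.513 = 816  |  1830 * 0.536 = 981 ⇒ total 1797
20–39: 460 * 0.979 = 450
40–59: 1590 * 0.97 = 1542
60–79: 1830 * 0.975 = 1784
Net migration: 20–39 + 115 → 565
End of period: [1797, 565, 1542, 1784]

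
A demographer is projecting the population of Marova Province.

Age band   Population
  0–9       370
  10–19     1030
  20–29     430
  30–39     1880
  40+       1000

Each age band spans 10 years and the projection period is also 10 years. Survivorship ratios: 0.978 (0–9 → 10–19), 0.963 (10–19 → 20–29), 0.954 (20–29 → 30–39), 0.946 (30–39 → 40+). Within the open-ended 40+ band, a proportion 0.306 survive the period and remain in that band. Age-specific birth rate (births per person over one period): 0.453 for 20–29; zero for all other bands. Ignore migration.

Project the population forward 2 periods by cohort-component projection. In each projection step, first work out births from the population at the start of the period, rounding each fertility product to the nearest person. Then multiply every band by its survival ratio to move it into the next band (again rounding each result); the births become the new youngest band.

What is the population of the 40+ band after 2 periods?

1026

Call the groups 1 to 5, youngest first.
— Period 1 —
Births: 430 * 0.453 = 195
Group 2: 370 * 0.978 = 362
Group 3: 1030 * 0.963 = 992
Group 4: 430 * 0.954 = 410
Group 5: 1880 * 0.946 + 1000 * 0.306 = 1778 + 306 = 2084
Giving 195 / 362 / 992 / 410 / 2084.
— Period 2 —
Births: 992 * 0.453 = 449
Group 2: 195 * 0.978 = 191
Group 3: 362 * 0.963 = 349
Group 4: 992 * 0.954 = 946
Group 5: 410 * 0.946 + 2084 * 0.306 = 388 + 638 = 1026
Giving 449 / 191 / 349 / 946 / 1026.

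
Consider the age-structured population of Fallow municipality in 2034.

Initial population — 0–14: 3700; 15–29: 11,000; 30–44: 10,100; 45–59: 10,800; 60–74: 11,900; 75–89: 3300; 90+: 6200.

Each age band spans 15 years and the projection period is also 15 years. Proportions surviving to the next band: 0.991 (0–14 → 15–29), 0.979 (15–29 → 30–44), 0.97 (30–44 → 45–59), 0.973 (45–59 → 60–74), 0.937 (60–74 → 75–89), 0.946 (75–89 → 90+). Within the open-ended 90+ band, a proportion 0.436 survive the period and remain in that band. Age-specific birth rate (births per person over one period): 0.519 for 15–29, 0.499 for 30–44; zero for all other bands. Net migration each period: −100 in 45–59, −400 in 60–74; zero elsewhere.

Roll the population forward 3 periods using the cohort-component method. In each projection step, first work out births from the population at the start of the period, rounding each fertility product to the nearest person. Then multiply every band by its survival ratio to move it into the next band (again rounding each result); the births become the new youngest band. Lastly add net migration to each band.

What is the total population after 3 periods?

61140

(Bands numbered youngest = 1 to oldest = 7.)
— Period 1 —
Births: 11000 * 0.519 = 5709 ; 10100 * 0.499 = 5040 → 10749
Band 2: 3700 * 0.991 = 3667
Band 3: 11000 * 0.979 = 10769
Band 4: 10100 * 0.97 = 9797
Band 5: 10800 * 0.973 = 10508
Band 6: 11900 * 0.937 = 11150
Band 7: 3300 * 0.946 + 6200 * 0.436 = 3122 + 2703 = 5825
Net migration: Band 4 − 100 → 9697; Band 5 − 400 → 10108
Population now: 0–14=10749, 15–29=3667, 30–44=10769, 45–59=9697, 60–74=10108, 75–89=11150, 90+=5825
— Period 2 —
Births: 3667 * 0.519 = 1903 ; 10769 * 0.499 = 5374 → 7277
Band 2: 10749 * 0.991 = 10652
Band 3: 3667 * 0.979 = 3590
Band 4: 10769 * 0.97 = 10446
Band 5: 9697 * 0.973 = 9435
Band 6: 10108 * 0.937 = 9471
Band 7: 11150 * 0.946 + 5825 * 0.436 = 10548 + 2540 = 13088
Net migration: Band 4 − 100 → 10346; Band 5 − 400 → 9035
Population now: 0–14=7277, 15–29=10652, 30–44=3590, 45–59=10346, 60–74=9035, 75–89=9471, 90+=13088
— Period 3 —
Births: 10652 * 0.519 = 5528 ; 3590 * 0.499 = 1791 → 7319
Band 2: 7277 * 0.991 = 7212
Band 3: 10652 * 0.979 = 10428
Band 4: 3590 * 0.97 = 3482
Band 5: 10346 * 0.973 = 10067
Band 6: 9035 * 0.937 = 8466
Band 7: 9471 * 0.946 + 13088 * 0.436 = 8960 + 5706 = 14666
Net migration: Band 4 − 100 → 3382; Band 5 − 400 → 9667
Population now: 0–14=7319, 15–29=7212, 30–44=10428, 45–59=3382, 60–74=9667, 75–89=8466, 90+=14666
Total after period 3: 7319 + 7212 + 10428 + 3382 + 9667 + 8466 + 14666 = 61140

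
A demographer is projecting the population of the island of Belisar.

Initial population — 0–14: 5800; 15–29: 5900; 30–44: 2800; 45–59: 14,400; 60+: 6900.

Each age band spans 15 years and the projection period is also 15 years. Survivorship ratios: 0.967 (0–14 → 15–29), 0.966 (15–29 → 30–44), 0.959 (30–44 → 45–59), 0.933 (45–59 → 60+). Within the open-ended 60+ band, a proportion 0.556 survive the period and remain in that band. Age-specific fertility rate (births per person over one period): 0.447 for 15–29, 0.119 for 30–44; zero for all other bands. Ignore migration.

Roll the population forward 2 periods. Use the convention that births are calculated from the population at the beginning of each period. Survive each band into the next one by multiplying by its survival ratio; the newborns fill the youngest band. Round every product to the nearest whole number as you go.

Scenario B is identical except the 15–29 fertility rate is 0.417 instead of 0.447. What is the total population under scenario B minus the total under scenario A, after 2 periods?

-339

Period 1:
Births: 5900 * 0.447 = 2637  |  2800 * 0.119 = 333 — total 2970
15–29: 5800 * 0.967 = 5609
30–44: 5900 * 0.966 = 5699
45–59: 2800 * 0.959 = 2685
60+: 14400 * 0.933 + 6900 * 0.556 = 13435 + 3836 = 17271
End of period: [2970, 5609, 5699, 2685, 17271]
Period 2:
Births: 5609 * 0.447 = 2507  |  5699 * 0.119 = 678 — total 3185
15–29: 2970 * 0.967 = 2872
30–44: 5609 * 0.966 = 5418
45–59: 5699 * 0.959 = 5465
60+: 2685 * 0.933 + 17271 * 0.556 = 2505 + 9603 = 12108
End of period: [3185, 2872, 5418, 5465, 12108]
Scenario A total after 2 periods: 29048
Scenario B projection —
Period 1:
Births: 5900 * 0.417 = 2460  |  2800 * 0.119 = 333 — total 2793
15–29: 5800 * 0.967 = 5609
30–44: 5900 * 0.966 = 5699
45–59: 2800 * 0.959 = 2685
60+: 14400 * 0.933 + 6900 * 0.556 = 13435 + 3836 = 17271
End of period: [2793, 5609, 5699, 2685, 17271]
Period 2:
Births: 5609 * 0.417 = 2339  |  5699 * 0.119 = 678 — total 3017
15–29: 2793 * 0.967 = 2701
30–44: 5609 * 0.966 = 5418
45–59: 5699 * 0.959 = 5465
60+: 2685 * 0.933 + 17271 * 0.556 = 2505 + 9603 = 12108
End of period: [3017, 2701, 5418, 5465, 12108]
Scenario B total after 2 periods: 28709
Difference B − A = 28709 − 29048 = -339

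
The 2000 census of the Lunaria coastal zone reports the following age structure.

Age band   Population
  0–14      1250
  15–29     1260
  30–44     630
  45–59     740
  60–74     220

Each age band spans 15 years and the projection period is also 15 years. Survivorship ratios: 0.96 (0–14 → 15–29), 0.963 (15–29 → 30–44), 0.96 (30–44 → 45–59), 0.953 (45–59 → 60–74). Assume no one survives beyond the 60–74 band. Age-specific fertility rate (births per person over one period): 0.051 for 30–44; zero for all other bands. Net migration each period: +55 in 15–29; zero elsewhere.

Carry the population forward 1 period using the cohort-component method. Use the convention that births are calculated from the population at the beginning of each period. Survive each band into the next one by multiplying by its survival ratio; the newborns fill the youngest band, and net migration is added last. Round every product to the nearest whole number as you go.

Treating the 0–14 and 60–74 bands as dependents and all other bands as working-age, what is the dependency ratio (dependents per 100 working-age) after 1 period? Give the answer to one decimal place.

[period 1]
Births: 630 * 0.051 = 32
15–29: 1250 * 0.96 = 1200
30–44: 1260 * 0.963 = 1213
45–59: 630 * 0.96 = 605
60–74: 740 * 0.953 = 705
Net migration: 15–29 + 55 → 1255
Giving 32 / 1255 / 1213 / 605 / 705.
Dependents (band 0–14 + band 60–74) = 32 + 705 = 737; working-age = 3073; ratio = 737/3073 × 100 = 24.0

24.0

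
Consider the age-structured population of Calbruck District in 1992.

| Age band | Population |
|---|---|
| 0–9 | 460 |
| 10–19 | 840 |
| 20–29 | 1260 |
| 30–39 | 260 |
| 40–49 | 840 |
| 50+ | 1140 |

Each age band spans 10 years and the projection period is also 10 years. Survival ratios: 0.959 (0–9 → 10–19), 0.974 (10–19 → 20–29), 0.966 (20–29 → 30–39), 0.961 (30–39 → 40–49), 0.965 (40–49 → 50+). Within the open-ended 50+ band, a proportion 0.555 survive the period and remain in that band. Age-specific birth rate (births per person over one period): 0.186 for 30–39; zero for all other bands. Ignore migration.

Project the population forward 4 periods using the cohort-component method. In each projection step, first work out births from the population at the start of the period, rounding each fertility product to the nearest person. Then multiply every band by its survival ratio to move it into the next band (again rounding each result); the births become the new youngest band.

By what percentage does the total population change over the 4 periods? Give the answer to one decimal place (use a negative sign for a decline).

— Period 1 —
Births: 260 * 0.186 = 48
10–19: 460 * 0.959 = 441
20–29: 840 * 0.974 = 818
30–39: 1260 * 0.966 = 1217
40–49: 260 * 0.961 = 250
50+: 840 * 0.965 + 1140 * 0.555 = 811 + 633 = 1444
→ [48, 441, 818, 1217, 250, 1444]
— Period 2 —
Births: 1217 * 0.186 = 226
10–19: 48 * 0.959 = 46
20–29: 441 * 0.974 = 430
30–39: 818 * 0.966 = 790
40–49: 1217 * 0.961 = 1170
50+: 250 * 0.965 + 1444 * 0.555 = 241 + 801 = 1042
→ [226, 46, 430, 790, 1170, 1042]
— Period 3 —
Births: 790 * 0.186 = 147
10–19: 226 * 0.959 = 217
20–29: 46 * 0.974 = 45
30–39: 430 * 0.966 = 415
40–49: 790 * 0.961 = 759
50+: 1170 * 0.965 + 1042 * 0.555 = 1129 + 578 = 1707
→ [147, 217, 45, 415, 759, 1707]
— Period 4 —
Births: 415 * 0.186 = 77
10–19: 147 * 0.959 = 141
20–29: 217 * 0.974 = 211
30–39: 45 * 0.966 = 43
40–49: 415 * 0.961 = 399
50+: 759 * 0.965 + 1707 * 0.555 = 732 + 947 = 1679
→ [77, 141, 211, 43, 399, 1679]
Total: 4800 → 2550; change = -2250; percentage change = -46.9%

-46.9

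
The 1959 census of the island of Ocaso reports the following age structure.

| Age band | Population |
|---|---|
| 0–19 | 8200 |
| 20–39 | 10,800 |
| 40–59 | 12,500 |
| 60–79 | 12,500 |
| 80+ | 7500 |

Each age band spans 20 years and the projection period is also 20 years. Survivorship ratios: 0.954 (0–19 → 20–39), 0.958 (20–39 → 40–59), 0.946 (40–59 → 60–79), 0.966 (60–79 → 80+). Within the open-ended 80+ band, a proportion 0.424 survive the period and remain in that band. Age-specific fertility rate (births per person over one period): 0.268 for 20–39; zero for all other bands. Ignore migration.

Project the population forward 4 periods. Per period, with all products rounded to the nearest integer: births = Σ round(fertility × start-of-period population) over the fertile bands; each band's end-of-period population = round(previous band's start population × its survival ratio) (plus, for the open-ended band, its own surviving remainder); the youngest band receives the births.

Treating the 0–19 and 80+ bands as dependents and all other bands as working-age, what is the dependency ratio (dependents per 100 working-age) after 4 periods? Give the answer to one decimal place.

285.1

(Bands numbered youngest = 1 to oldest = 5.)
[period 1]
Births: 10800 × 0.268 = 2894
Band 2: 8200 × 0.954 = 7823
Band 3: 10800 × 0.958 = 10346
Band 4: 12500 × 0.946 = 11825
Band 5: 12500 × 0.966 + 7500 × 0.424 = 12075 + 3180 = 15255
Population now: 0–19=2894, 20–39=7823, 40–59=10346, 60–79=11825, 80+=15255
[period 2]
Births: 7823 × 0.268 = 2097
Band 2: 2894 × 0.954 = 2761
Band 3: 7823 × 0.958 = 7494
Band 4: 10346 × 0.946 = 9787
Band 5: 11825 × 0.966 + 15255 × 0.424 = 11423 + 6468 = 17891
Population now: 0–19=2097, 20–39=2761, 40–59=7494, 60–79=9787, 80+=17891
[period 3]
Births: 2761 × 0.268 = 740
Band 2: 2097 × 0.954 = 2001
Band 3: 2761 × 0.958 = 2645
Band 4: 7494 × 0.946 = 7089
Band 5: 9787 × 0.966 + 17891 × 0.424 = 9454 + 7586 = 17040
Population now: 0–19=740, 20–39=2001, 40–59=2645, 60–79=7089, 80+=17040
[period 4]
Births: 2001 × 0.268 = 536
Band 2: 740 × 0.954 = 706
Band 3: 2001 × 0.958 = 1917
Band 4: 2645 × 0.946 = 2502
Band 5: 7089 × 0.966 + 17040 × 0.424 = 6848 + 7225 = 14073
Population now: 0–19=536, 20–39=706, 40–59=1917, 60–79=2502, 80+=14073
Dependents (band 0–19 + band 80+) = 536 + 14073 = 14609; working-age = 5125; ratio = 14609/5125 × 100 = 285.1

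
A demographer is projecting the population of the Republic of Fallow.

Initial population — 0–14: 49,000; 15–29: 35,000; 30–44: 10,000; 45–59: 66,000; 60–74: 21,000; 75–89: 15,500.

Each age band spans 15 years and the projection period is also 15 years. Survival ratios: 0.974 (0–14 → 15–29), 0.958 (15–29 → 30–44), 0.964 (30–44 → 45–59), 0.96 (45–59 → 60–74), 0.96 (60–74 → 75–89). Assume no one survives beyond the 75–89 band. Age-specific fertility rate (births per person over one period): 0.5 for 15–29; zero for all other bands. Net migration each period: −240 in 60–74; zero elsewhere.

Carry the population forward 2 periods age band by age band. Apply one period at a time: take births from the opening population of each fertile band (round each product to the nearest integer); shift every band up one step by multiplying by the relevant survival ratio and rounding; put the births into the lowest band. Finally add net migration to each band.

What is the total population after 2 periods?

188562

Period 1:
Births: 35000 × 0.5 = 17500
15–29: 49000 × 0.974 = 47726
30–44: 35000 × 0.958 = 33530
45–59: 10000 × 0.964 = 9640
60–74: 66000 × 0.96 = 63360
75–89: 21000 × 0.96 = 20160
Net migration: 60–74 − 240 → 63120
End of period: [17500, 47726, 33530, 9640, 63120, 20160]
Period 2:
Births: 47726 × 0.5 = 23863
15–29: 17500 × 0.974 = 17045
30–44: 47726 × 0.958 = 45722
45–59: 33530 × 0.964 = 32323
60–74: 9640 × 0.96 = 9254
75–89: 63120 × 0.96 = 60595
Net migration: 60–74 − 240 → 9014
End of period: [23863, 17045, 45722, 32323, 9014, 60595]
Total after period 2: 23863 + 17045 + 45722 + 32323 + 9014 + 60595 = 188562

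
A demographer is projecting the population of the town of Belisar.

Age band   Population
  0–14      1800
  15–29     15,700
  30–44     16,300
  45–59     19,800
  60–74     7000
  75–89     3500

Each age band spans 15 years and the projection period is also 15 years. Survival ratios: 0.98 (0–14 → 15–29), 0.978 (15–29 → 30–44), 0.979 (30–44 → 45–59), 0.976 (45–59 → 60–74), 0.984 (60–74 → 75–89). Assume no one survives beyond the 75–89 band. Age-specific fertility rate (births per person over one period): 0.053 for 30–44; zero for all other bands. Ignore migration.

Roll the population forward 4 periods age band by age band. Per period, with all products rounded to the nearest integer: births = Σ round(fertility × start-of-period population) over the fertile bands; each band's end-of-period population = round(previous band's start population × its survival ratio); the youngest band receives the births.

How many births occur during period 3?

91

After projecting period 1:
Births: 16300 × 0.053 = 864
15–29: 1800 × 0.98 = 1764
30–44: 15700 × 0.978 = 15355
45–59: 16300 × 0.979 = 15958
60–74: 19800 × 0.976 = 19325
75–89: 7000 × 0.984 = 6888
→ [864, 1764, 15355, 15958, 19325, 6888]
After projecting period 2:
Births: 15355 × 0.053 = 814
15–29: 864 × 0.98 = 847
30–44: 1764 × 0.978 = 1725
45–59: 15355 × 0.979 = 15033
60–74: 15958 × 0.976 = 15575
75–89: 19325 × 0.984 = 19016
→ [814, 847, 1725, 15033, 15575, 19016]
After projecting period 3:
Births: 1725 × 0.053 = 91
15–29: 814 × 0.98 = 798
30–44: 847 × 0.978 = 828
45–59: 1725 × 0.979 = 1689
60–74: 15033 × 0.976 = 14672
75–89: 15575 × 0.984 = 15326
→ [91, 798, 828, 1689, 14672, 15326]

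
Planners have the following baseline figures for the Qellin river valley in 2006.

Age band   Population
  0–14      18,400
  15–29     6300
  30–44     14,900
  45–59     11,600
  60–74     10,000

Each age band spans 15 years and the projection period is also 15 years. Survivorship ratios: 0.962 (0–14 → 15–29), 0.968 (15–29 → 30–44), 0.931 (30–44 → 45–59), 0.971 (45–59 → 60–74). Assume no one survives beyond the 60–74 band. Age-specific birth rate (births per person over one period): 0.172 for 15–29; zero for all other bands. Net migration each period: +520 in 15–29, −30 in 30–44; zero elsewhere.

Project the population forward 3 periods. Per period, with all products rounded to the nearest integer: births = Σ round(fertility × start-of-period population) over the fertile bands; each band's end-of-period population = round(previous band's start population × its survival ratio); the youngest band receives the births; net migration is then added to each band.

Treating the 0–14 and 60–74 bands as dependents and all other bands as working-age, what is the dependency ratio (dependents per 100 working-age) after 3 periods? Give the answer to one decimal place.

26.9

(Bands numbered youngest = 1 to oldest = 5.)
Period 1.
Births: 6300 × 0.172 = 1084
Band 2: 18400 × 0.962 = 17701
Band 3: 6300 × 0.968 = 6098
Band 4: 14900 × 0.931 = 13872
Band 5: 11600 × 0.971 = 11264
Net migration: Band 2 + 520 → 18221; Band 3 − 30 → 6068
→ [1084, 18221, 6068, 13872, 11264]
Period 2.
Births: 18221 × 0.172 = 3134
Band 2: 1084 × 0.962 = 1043
Band 3: 18221 × 0.968 = 17638
Band 4: 6068 × 0.931 = 5649
Band 5: 13872 × 0.971 = 13470
Net migration: Band 2 + 520 → 1563; Band 3 − 30 → 17608
→ [3134, 1563, 17608, 5649, 13470]
Period 3.
Births: 1563 × 0.172 = 269
Band 2: 3134 × 0.962 = 3015
Band 3: 1563 × 0.968 = 1513
Band 4: 17608 × 0.931 = 16393
Band 5: 5649 × 0.971 = 5485
Net migration: Band 2 + 520 → 3535; Band 3 − 30 → 1483
→ [269, 3535, 1483, 16393, 5485]
Dependents (band 0–14 + band 60–74) = 269 + 5485 = 5754; working-age = 21411; ratio = 5754/21411 × 100 = 26.9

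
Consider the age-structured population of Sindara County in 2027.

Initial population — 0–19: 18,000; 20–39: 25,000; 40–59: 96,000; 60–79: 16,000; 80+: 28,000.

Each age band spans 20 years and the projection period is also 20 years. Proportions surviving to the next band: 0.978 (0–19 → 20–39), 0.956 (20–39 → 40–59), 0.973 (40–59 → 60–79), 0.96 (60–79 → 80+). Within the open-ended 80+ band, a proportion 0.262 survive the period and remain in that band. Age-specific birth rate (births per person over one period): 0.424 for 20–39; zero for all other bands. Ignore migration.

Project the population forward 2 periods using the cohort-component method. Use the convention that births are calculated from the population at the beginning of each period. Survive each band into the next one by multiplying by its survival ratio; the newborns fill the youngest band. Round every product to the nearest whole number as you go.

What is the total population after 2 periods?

153533

— Period 1 —
Births: 25000 × 0.424 = 10600
20–39: 18000 × 0.978 = 17604
40–59: 25000 × 0.956 = 23900
60–79: 96000 × 0.973 = 93408
80+: 16000 × 0.96 + 28000 × 0.262 = 15360 + 7336 = 22696
→ [10600, 17604, 23900, 93408, 22696]
— Period 2 —
Births: 17604 × 0.424 = 7464
20–39: 10600 × 0.978 = 10367
40–59: 17604 × 0.956 = 16829
60–79: 23900 × 0.973 = 23255
80+: 93408 × 0.96 + 22696 × 0.262 = 89672 + 5946 = 95618
→ [7464, 10367, 16829, 23255, 95618]
Total after period 2: 7464 + 10367 + 16829 + 23255 + 95618 = 153533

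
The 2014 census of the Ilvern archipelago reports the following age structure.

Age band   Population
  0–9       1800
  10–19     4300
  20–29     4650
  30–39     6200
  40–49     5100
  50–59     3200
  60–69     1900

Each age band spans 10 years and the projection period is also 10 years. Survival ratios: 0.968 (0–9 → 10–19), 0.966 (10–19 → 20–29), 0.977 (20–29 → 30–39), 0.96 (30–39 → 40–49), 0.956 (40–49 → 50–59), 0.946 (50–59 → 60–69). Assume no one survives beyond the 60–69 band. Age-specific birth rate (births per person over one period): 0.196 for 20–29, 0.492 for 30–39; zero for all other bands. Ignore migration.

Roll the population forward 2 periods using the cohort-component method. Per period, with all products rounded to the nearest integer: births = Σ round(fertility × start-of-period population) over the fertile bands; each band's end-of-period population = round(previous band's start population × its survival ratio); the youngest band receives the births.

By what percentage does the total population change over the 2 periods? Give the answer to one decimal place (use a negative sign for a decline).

0.5

[period 1]
Births: 4650 × 0.196 = 911, 6200 × 0.492 = 3050 → total 3961
10–19: 1800 × 0.968 = 1742
20–29: 4300 × 0.966 = 4154
30–39: 4650 × 0.977 = 4543
40–49: 6200 × 0.96 = 5952
50–59: 5100 × 0.956 = 4876
60–69: 3200 × 0.946 = 3027
Giving 3961 / 1742 / 4154 / 4543 / 5952 / 4876 / 3027.
[period 2]
Births: 4154 × 0.196 = 814, 4543 × 0.492 = 2235 → total 3049
10–19: 3961 × 0.968 = 3834
20–29: 1742 × 0.966 = 1683
30–39: 4154 × 0.977 = 4058
40–49: 4543 × 0.96 = 4361
50–59: 5952 × 0.956 = 5690
60–69: 4876 × 0.946 = 4613
Giving 3049 / 3834 / 1683 / 4058 / 4361 / 5690 / 4613.
Total: 27150 → 27288; change = 138; percentage change = 0.5%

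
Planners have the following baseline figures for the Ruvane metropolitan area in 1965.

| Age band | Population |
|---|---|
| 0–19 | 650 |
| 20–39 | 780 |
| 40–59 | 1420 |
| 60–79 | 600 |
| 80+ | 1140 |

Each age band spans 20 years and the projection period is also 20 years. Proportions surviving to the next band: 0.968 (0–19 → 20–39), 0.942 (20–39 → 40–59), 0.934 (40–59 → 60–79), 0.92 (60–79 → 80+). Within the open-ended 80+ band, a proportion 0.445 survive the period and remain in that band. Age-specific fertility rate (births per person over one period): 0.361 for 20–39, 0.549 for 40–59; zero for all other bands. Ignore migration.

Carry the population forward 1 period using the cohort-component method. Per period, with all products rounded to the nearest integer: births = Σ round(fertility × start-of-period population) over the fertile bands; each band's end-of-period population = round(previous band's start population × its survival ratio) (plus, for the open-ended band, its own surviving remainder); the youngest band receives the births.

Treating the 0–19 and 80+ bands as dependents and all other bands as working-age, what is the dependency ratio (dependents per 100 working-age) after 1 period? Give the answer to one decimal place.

78.8

Let group 1 be 0–19 through group 5 = 80+.
After projecting period 1:
Births: 780 × 0.361 = 282  |  1420 × 0.549 = 780 → 1062
Group 2: 650 × 0.968 = 629
Group 3: 780 × 0.942 = 735
Group 4: 1420 × 0.934 = 1326
Group 5: 600 × 0.92 + 1140 × 0.445 = 552 + 507 = 1059
→ [1062, 629, 735, 1326, 1059]
Dependents (band 0–19 + band 80+) = 1062 + 1059 = 2121; working-age = 2690; ratio = 2121/2690 × 100 = 78.8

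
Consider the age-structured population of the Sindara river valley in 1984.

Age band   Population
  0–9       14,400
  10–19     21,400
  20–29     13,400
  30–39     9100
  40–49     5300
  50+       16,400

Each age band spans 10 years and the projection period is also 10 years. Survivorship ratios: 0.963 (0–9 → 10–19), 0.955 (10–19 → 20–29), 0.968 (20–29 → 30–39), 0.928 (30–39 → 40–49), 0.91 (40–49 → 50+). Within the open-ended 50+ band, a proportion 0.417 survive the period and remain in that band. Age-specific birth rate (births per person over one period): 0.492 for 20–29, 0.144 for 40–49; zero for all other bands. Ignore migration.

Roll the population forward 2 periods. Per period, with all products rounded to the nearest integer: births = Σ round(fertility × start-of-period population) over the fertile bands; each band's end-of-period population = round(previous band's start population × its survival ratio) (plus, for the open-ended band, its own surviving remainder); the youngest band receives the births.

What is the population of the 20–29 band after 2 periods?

[period 1]
Births: 13400 × 0.492 = 6593 ; 5300 × 0.144 = 763 → 7356
10–19: 14400 × 0.963 = 13867
20–29: 21400 × 0.955 = 20437
30–39: 13400 × 0.968 = 12971
40–49: 9100 × 0.928 = 8445
50+: 5300 × 0.91 + 16400 × 0.417 = 4823 + 6839 = 11662
Population now: 0–9=7356, 10–19=13867, 20–29=20437, 30–39=12971, 40–49=8445, 50+=11662
[period 2]
Births: 20437 × 0.492 = 10055 ; 8445 × 0.144 = 1216 → 11271
10–19: 7356 × 0.963 = 7084
20–29: 13867 × 0.955 = 13243
30–39: 20437 × 0.968 = 19783
40–49: 12971 × 0.928 = 12037
50+: 8445 × 0.91 + 11662 × 0.417 = 7685 + 4863 = 12548
Population now: 0–9=11271, 10–19=7084, 20–29=13243, 30–39=19783, 40–49=12037, 50+=12548

13243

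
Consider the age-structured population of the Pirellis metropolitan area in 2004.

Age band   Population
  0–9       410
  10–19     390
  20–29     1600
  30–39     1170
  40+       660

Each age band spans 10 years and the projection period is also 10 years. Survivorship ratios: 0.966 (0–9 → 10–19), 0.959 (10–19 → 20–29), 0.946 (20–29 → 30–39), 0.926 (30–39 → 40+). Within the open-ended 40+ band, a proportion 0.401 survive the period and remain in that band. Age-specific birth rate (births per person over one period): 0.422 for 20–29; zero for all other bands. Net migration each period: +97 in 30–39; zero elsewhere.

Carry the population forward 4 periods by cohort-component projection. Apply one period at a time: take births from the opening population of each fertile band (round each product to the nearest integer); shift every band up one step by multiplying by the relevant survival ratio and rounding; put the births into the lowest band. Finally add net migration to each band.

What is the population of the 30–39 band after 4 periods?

— Period 1 —
Births: 1600 × 0.422 = 675
10–19: 410 × 0.966 = 396
20–29: 390 × 0.959 = 374
30–39: 1600 × 0.946 = 1514
40+: 1170 × 0.926 + 660 × 0.401 = 1083 + 265 = 1348
Net migration: 30–39 + 97 → 1611
Population now: 0–9=675, 10–19=396, 20–29=374, 30–39=1611, 40+=1348
— Period 2 —
Births: 374 × 0.422 = 158
10–19: 675 × 0.966 = 652
20–29: 396 × 0.959 = 380
30–39: 374 × 0.946 = 354
40+: 1611 × 0.926 + 1348 × 0.401 = 1492 + 541 = 2033
Net migration: 30–39 + 97 → 451
Population now: 0–9=158, 10–19=652, 20–29=380, 30–39=451, 40+=2033
— Period 3 —
Births: 380 × 0.422 = 160
10–19: 158 × 0.966 = 153
20–29: 652 × 0.959 = 625
30–39: 380 × 0.946 = 359
40+: 451 × 0.926 + 2033 × 0.401 = 418 + 815 = 1233
Net migration: 30–39 + 97 → 456
Population now: 0–9=160, 10–19=153, 20–29=625, 30–39=456, 40+=1233
— Period 4 —
Births: 625 × 0.422 = 264
10–19: 160 × 0.966 = 155
20–29: 153 × 0.959 = 147
30–39: 625 × 0.946 = 591
40+: 456 × 0.926 + 1233 × 0.401 = 422 + 494 = 916
Net migration: 30–39 + 97 → 688
Population now: 0–9=264, 10–19=155, 20–29=147, 30–39=688, 40+=916

688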